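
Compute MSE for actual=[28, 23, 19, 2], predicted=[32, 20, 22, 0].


Squared errors: (28-32)²=16, (23-20)²=9, (19-22)²=9, (2-0)²=4
Sum = 38
MSE = 38/4 = 19/2

19/2


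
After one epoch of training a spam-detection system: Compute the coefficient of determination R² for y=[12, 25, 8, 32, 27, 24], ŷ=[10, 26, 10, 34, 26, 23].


ȳ = 21.3333
SS_res = Σ(y-ŷ)² = 15
SS_tot = Σ(y-ȳ)² = 431.33
R² = 1 - SS_res/SS_tot = 1 - 0.0348 = 0.9652

0.9652


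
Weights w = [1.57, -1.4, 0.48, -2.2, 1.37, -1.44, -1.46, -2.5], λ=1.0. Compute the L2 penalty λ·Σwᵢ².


‖w‖₂² = (1.57)² + (-1.4)² + (0.48)² + (-2.2)² + (1.37)² + (-1.44)² + (-1.46)² + (-2.5)²
     = 2.4649 + 1.96 + 0.2304 + 4.84 + 1.8769 + 2.0736 + 2.1316 + 6.25
     = 21.8274
λ·‖w‖₂² = 1.0·21.8274 = 21.8274

21.8274


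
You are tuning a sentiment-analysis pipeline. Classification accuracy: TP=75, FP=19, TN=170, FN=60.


Accuracy = (TP+TN)/(TP+TN+FP+FN)
= (75+170)/(324)
= 245/324 = 75.62%

75.62%


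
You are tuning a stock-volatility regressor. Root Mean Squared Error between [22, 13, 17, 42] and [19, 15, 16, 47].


MSE = 39/4 = 9.75
RMSE = √(39/4) = 3.1225

3.1225


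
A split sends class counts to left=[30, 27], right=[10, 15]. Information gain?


Parent = [40, 42], H_parent = 0.9996
H_left = 0.998 (n=57), H_right = 0.971 (n=25)
H_children = (57/82)·0.998 + (25/82)·0.971 = 0.9898
IG = 0.9996 - 0.9898 = 0.0098

0.0098


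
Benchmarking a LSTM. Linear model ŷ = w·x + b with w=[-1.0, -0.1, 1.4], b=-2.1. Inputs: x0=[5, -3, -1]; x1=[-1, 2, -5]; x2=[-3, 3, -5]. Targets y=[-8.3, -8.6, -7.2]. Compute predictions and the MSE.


ŷ0 = (-1.0)·(5) + (-0.1)·(-3) + (1.4)·(-1) - 2.1 = -8.2
ŷ1 = (-1.0)·(-1) + (-0.1)·(2) + (1.4)·(-5) - 2.1 = -8.3
ŷ2 = (-1.0)·(-3) + (-0.1)·(3) + (1.4)·(-5) - 2.1 = -6.4
errors² = [0.01, 0.09, 0.64]
MSE = 0.7400/3 = 0.2467

0.2467


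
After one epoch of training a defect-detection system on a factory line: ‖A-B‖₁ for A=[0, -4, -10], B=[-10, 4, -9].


d = |0+ 10| + |-4-4| + |-10+ 9|
  = 10 + 8 + 1
  = 19

19


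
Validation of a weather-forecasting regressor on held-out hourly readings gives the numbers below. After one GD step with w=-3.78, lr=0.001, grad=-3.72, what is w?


w_new = w - α·∇
= -3.78 - 0.001·-3.72
= -3.78 + 0.00372
= -3.77628

-3.77628


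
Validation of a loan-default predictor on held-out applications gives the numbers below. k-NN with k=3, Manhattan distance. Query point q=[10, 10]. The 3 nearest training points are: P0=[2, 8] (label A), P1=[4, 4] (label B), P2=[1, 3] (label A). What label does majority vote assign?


d(q,P0) = 10  (label A)
d(q,P1) = 12  (label B)
d(q,P2) = 16  (label A)
Votes: A=2, B=1
Majority → A

A


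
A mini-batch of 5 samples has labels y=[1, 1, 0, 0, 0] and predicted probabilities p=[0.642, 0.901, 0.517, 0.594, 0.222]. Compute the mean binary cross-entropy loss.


L[0] = -ln(0.642) = 0.4432
L[1] = -ln(0.901) = 0.1043
L[2] = -ln(1-0.517) = -ln(0.483) = 0.7277
L[3] = -ln(1-0.594) = -ln(0.406) = 0.9014
L[4] = -ln(1-0.222) = -ln(0.778) = 0.251
mean = (0.4432 + 0.1043 + 0.7277 + 0.9014 + 0.251)/5 = 0.4855

0.4855


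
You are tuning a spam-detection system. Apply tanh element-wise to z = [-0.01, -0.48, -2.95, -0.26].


tanh(-0.01) = -0.01
tanh(-0.48) = -0.4462
tanh(-2.95) = -0.9945
tanh(-0.26) = -0.2543
result = [-0.01, -0.4462, -0.9945, -0.2543]

[-0.01, -0.4462, -0.9945, -0.2543]


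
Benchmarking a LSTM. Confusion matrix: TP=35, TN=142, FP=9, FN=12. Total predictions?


Total = TP + TN + FP + FN
= 35 + 142 + 9 + 12
= 198
(Predicted positive: 44, predicted negative: 154)

198


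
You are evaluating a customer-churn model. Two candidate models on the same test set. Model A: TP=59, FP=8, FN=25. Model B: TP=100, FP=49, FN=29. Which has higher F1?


Model A: P=59/67=0.8806, R=59/84=0.7024, F1=2PR/(P+R)=2TP/(2TP+FP+FN)=118/151=0.7815
Model B: P=100/149=0.6711, R=100/129=0.7752, F1=2PR/(P+R)=2TP/(2TP+FP+FN)=200/278=0.7194
0.7815 > 0.7194 → Model A

Model A


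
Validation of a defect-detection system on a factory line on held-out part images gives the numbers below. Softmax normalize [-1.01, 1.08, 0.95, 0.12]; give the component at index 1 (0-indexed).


Exponentials: e^-1.01=0.3642, e^1.08=2.9447, e^0.95=2.5857, e^0.12=1.1275
Sum = 7.0221
Softmax = [0.0519, 0.4193, 0.3682, 0.1606]
p[1] = 2.9447/7.0221 = 0.4193

0.4193


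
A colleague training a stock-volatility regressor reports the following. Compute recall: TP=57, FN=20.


Recall = TP/(TP+FN)
= 57/(57+20)
= 57/77 = 74.03%

74.03%


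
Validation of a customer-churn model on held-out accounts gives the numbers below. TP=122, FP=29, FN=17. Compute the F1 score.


Precision = 122/151 = 0.8079
Recall = 122/139 = 0.8777
F1 = 2·P·R/(P+R) = 2·TP/(2·TP+FP+FN) = 244/(244+29+17) = 244/290 = 0.8414

0.8414


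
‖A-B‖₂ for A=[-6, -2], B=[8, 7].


d = √((-6-8)² + (-2-7)²)
  = √(196 + 81)
  = √277 = 16.6433

16.6433


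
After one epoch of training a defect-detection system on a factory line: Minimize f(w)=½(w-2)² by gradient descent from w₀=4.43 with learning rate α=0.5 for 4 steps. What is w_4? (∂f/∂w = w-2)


step 1: grad = 4.43-2 = 2.43; w = 4.43 - 0.5·(2.43) = 3.215
step 2: grad = 3.215-2 = 1.215; w = 3.215 - 0.5·(1.215) = 2.6075
step 3: grad = 2.6075-2 = 0.6075; w = 2.6075 - 0.5·(0.6075) = 2.30375
step 4: grad = 2.30375-2 = 0.30375; w = 2.30375 - 0.5·(0.30375) = 2.151875

2.151875


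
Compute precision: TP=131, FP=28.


Precision = TP/(TP+FP)
= 131/(131+28)
= 131/159 = 82.39%

82.39%


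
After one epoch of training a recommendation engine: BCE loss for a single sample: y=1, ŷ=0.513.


BCE = -[y·ln(p) + (1-y)·ln(1-p)]
= -1·ln(0.513) - 0
= -ln(0.513) = 0.6675

0.6675


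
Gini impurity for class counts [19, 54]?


Probabilities: [19/73, 54/73] ≈ [0.2603, 0.7397]
Σpᵢ² = (361 + 2916)/73² = 3277/5329
Gini = 1 - Σpᵢ² = 1 - 3277/5329 = 0.3851

0.3851


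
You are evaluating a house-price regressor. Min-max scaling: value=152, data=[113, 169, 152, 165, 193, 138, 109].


min=109, max=193
(152-109)/(193-109) = 43/84 = 0.5119

0.5119


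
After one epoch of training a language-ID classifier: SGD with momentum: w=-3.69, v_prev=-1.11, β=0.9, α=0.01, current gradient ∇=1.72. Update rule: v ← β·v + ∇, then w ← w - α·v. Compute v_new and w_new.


v_new = 0.9·-1.11 + 1.72 = -0.999 + 1.72 = 0.721
w_new = -3.69 - 0.01·0.721 = -3.69 - 0.00721 = -3.69721

v_new=0.721, w_new=-3.69721


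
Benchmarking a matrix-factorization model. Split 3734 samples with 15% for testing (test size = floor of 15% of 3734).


Test = ⌊3734·15/100⌋ = 560
Train = 3734 - 560 = 3174

Train: 3174, Test: 560


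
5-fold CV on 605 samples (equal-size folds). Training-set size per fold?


Fold size = 605/5 = 121
Training per fold = 605 - 121 = 484

484


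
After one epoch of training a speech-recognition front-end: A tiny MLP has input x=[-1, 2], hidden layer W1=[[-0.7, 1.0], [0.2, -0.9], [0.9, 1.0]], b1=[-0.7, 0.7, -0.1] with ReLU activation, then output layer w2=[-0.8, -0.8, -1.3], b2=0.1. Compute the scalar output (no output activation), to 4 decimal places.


z1[0] = (-0.7)·(-1) + (1.0)·(2) - 0.7 = 2.0
z1[1] = (0.2)·(-1) + (-0.9)·(2) + 0.7 = -1.3
z1[2] = (0.9)·(-1) + (1.0)·(2) - 0.1 = 1.0
h = ReLU(z1) = [2.0, 0.0, 1.0]
output = (-0.8)·(2.0) + (-0.8)·(0.0) + (-1.3)·(1.0) + 0.1 = -2.8

-2.8


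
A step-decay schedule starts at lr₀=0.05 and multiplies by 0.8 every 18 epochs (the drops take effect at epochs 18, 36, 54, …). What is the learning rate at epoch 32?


n_drops = ⌊32/18⌋ = 1
lr = 0.05·0.8^1 = 0.05·0.8 = 0.04

0.04


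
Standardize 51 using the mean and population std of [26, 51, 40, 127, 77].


μ = 64.2, σ = 35.5719
z = (51 - 64.2)/35.5719 = -0.3711

-0.3711


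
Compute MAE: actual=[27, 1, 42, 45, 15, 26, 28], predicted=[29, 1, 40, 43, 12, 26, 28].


Absolute errors: |27-29|=2, |1-1|=0, |42-40|=2, |45-43|=2, |15-12|=3, |26-26|=0, |28-28|=0
Sum = 9
MAE = 9/7 = 9/7

9/7


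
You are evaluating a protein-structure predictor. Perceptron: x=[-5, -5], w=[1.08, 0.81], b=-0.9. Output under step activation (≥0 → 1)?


z = (-5)·(1.08) + (-5)·(0.81) - 0.9
  = -10.35
step(z) = 0 (z<0)

0


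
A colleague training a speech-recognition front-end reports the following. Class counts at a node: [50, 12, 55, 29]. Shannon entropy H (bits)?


Probabilities: [50/146, 12/146, 55/146, 29/146] ≈ [0.3425, 0.0822, 0.3767, 0.1986]
H = -((50/146)·log₂(50/146) + (12/146)·log₂(12/146) + (55/146)·log₂(55/146) + (29/146)·log₂(29/146))
  = 1.8195 bits

1.8195 bits


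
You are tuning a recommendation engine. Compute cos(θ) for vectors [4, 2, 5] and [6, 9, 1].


A·B = 4·6 + 2·9 + 5·1 = 47
‖A‖ = √45 = 6.7082, ‖B‖ = √118 = 10.8628
cos = 47/(√45·√118) = 47/√5310 = 0.645

0.645


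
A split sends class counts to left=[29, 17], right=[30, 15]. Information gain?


Parent = [59, 32], H_parent = 0.9355
H_left = 0.9503 (n=46), H_right = 0.9183 (n=45)
H_children = (46/91)·0.9503 + (45/91)·0.9183 = 0.9345
IG = 0.9355 - 0.9345 = 0.001

0.001


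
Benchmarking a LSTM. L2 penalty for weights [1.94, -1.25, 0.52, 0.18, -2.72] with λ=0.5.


‖w‖₂² = (1.94)² + (-1.25)² + (0.52)² + (0.18)² + (-2.72)²
     = 3.7636 + 1.5625 + 0.2704 + 0.0324 + 7.3984
     = 13.0273
λ·‖w‖₂² = 0.5·13.0273 = 6.51365

6.51365


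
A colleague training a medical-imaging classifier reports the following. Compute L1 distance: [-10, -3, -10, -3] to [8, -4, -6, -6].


d = |-10-8| + |-3+ 4| + |-10+ 6| + |-3+ 6|
  = 18 + 1 + 4 + 3
  = 26

26


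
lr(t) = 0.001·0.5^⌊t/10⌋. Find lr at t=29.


n_drops = ⌊29/10⌋ = 2
lr = 0.001·0.5^2 = 0.001·0.25 = 0.00025

0.00025


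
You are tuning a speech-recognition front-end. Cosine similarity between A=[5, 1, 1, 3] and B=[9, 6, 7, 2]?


A·B = 5·9 + 1·6 + 1·7 + 3·2 = 64
‖A‖ = √36 = 6, ‖B‖ = √170 = 13.0384
cos = 64/(√36·√170) = 64/√6120 = 0.8181

0.8181


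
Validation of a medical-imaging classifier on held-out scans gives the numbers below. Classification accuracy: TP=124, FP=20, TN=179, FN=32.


Accuracy = (TP+TN)/(TP+TN+FP+FN)
= (124+179)/(355)
= 303/355 = 85.35%

85.35%


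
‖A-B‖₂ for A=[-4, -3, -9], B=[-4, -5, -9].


d = √((-4+ 4)² + (-3+ 5)² + (-9+ 9)²)
  = √(0 + 4 + 0)
  = √4 = 2.0

2.0


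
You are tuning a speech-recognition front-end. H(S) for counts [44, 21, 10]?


Probabilities: [44/75, 21/75, 10/75] ≈ [0.5867, 0.28, 0.1333]
H = -((44/75)·log₂(44/75) + (21/75)·log₂(21/75) + (10/75)·log₂(10/75))
  = 1.3532 bits

1.3532 bits


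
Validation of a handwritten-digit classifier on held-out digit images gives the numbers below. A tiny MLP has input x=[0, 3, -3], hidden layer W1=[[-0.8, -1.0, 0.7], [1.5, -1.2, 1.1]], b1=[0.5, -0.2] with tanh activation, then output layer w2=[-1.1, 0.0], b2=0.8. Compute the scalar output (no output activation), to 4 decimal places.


z1[0] = (-0.8)·(0) + (-1.0)·(3) + (0.7)·(-3) + 0.5 = -4.6
z1[1] = (1.5)·(0) + (-1.2)·(3) + (1.1)·(-3) - 0.2 = -7.1
h = tanh(z1) = [-0.9998, -1.0]
output = (-1.1)·(-0.9998) + (0.0)·(-1.0) + 0.8 = 1.8998

1.8998


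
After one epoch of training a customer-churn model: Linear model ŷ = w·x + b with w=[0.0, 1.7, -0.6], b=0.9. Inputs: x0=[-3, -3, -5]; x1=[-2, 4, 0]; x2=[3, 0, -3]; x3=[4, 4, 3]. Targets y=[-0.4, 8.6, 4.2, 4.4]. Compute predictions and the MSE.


ŷ0 = (0.0)·(-3) + (1.7)·(-3) + (-0.6)·(-5) + 0.9 = -1.2
ŷ1 = (0.0)·(-2) + (1.7)·(4) + (-0.6)·(0) + 0.9 = 7.7
ŷ2 = (0.0)·(3) + (1.7)·(0) + (-0.6)·(-3) + 0.9 = 2.7
ŷ3 = (0.0)·(4) + (1.7)·(4) + (-0.6)·(3) + 0.9 = 5.9
errors² = [0.64, 0.81, 2.25, 2.25]
MSE = 5.9500/4 = 1.4875

1.4875


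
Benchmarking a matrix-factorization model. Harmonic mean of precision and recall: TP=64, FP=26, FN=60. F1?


Precision = 64/90 = 0.7111
Recall = 64/124 = 0.5161
F1 = 2·P·R/(P+R) = 2·TP/(2·TP+FP+FN) = 128/(128+26+60) = 128/214 = 0.5981

0.5981


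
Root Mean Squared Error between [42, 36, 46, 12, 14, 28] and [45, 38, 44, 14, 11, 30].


MSE = 34/6 = 5.6667
RMSE = √(34/6) = 2.3805

2.3805


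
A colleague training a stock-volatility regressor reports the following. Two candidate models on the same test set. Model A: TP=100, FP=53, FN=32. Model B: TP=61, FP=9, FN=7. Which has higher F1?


Model A: P=100/153=0.6536, R=100/132=0.7576, F1=2PR/(P+R)=2TP/(2TP+FP+FN)=200/285=0.7018
Model B: P=61/70=0.8714, R=61/68=0.8971, F1=2PR/(P+R)=2TP/(2TP+FP+FN)=122/138=0.8841
0.7018 < 0.8841 → Model B

Model B


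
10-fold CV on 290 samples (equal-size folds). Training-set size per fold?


Fold size = 290/10 = 29
Training per fold = 290 - 29 = 261

261


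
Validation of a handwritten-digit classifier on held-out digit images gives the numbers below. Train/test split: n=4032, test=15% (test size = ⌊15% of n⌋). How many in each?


Test = ⌊4032·15/100⌋ = 604
Train = 4032 - 604 = 3428

Train: 3428, Test: 604


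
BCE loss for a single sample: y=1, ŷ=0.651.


BCE = -[y·ln(p) + (1-y)·ln(1-p)]
= -1·ln(0.651) - 0
= -ln(0.651) = 0.4292

0.4292


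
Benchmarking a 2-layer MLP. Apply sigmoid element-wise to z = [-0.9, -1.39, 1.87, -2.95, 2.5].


σ(-0.9) = 1/(1+e^0.9) = 0.2891
σ(-1.39) = 1/(1+e^1.39) = 0.1994
σ(1.87) = 1/(1+e^-1.87) = 0.8665
σ(-2.95) = 1/(1+e^2.95) = 0.0497
σ(2.5) = 1/(1+e^-2.5) = 0.9241
result = [0.2891, 0.1994, 0.8665, 0.0497, 0.9241]

[0.2891, 0.1994, 0.8665, 0.0497, 0.9241]


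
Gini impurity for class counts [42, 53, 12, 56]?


Probabilities: [42/163, 53/163, 12/163, 56/163] ≈ [0.2577, 0.3252, 0.0736, 0.3436]
Σpᵢ² = (1764 + 2809 + 144 + 3136)/163² = 7853/26569
Gini = 1 - Σpᵢ² = 1 - 7853/26569 = 0.7044

0.7044


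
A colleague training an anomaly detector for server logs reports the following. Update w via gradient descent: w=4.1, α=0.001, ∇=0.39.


w_new = w - α·∇
= 4.1 - 0.001·0.39
= 4.1 - 0.00039
= 4.09961

4.09961


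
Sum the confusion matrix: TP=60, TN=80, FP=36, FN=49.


Total = TP + TN + FP + FN
= 60 + 80 + 36 + 49
= 225
(Predicted positive: 96, predicted negative: 129)

225


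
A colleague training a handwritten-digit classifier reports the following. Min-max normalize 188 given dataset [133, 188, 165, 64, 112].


min=64, max=188
(188-64)/(188-64) = 124/124 = 1.0

1.0


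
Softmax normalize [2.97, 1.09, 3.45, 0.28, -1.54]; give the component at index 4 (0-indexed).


Exponentials: e^2.97=19.4919, e^1.09=2.9743, e^3.45=31.5004, e^0.28=1.3231, e^-1.54=0.2144
Sum = 55.5041
Softmax = [0.3512, 0.0536, 0.5675, 0.0238, 0.0039]
p[4] = 0.2144/55.5041 = 0.0039

0.0039


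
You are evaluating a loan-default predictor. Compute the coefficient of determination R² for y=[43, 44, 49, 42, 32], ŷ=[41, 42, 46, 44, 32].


ȳ = 42
SS_res = Σ(y-ŷ)² = 21
SS_tot = Σ(y-ȳ)² = 154
R² = 1 - SS_res/SS_tot = 1 - 0.1364 = 0.8636

0.8636


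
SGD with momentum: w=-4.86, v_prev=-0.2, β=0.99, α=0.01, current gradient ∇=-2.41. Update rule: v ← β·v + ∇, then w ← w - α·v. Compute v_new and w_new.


v_new = 0.99·-0.2 - 2.41 = -0.198 - 2.41 = -2.608
w_new = -4.86 - 0.01·-2.608 = -4.86 + 0.02608 = -4.83392

v_new=-2.608, w_new=-4.83392


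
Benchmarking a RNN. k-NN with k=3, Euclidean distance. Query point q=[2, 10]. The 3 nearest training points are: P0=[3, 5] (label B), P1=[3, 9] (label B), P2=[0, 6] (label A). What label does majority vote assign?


d(q,P0) = 5.099  (label B)
d(q,P1) = 1.4142  (label B)
d(q,P2) = 4.4721  (label A)
Votes: A=1, B=2
Majority → B

B


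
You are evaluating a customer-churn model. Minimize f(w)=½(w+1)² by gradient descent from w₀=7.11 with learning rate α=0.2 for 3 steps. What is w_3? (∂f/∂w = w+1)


step 1: grad = 7.11+1 = 8.11; w = 7.11 - 0.2·(8.11) = 5.488
step 2: grad = 5.488+1 = 6.488; w = 5.488 - 0.2·(6.488) = 4.1904
step 3: grad = 4.1904+1 = 5.1904; w = 4.1904 - 0.2·(5.1904) = 3.15232

3.15232


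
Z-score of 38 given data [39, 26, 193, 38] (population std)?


μ = 74, σ = 68.8948
z = (38 - 74)/68.8948 = -0.5225

-0.5225


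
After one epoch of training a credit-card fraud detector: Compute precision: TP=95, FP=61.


Precision = TP/(TP+FP)
= 95/(95+61)
= 95/156 = 60.9%

60.9%


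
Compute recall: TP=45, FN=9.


Recall = TP/(TP+FN)
= 45/(45+9)
= 45/54 = 83.33%

83.33%


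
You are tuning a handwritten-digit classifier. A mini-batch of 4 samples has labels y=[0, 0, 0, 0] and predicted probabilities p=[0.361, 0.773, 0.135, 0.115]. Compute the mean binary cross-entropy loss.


L[0] = -ln(1-0.361) = -ln(0.639) = 0.4479
L[1] = -ln(1-0.773) = -ln(0.227) = 1.4828
L[2] = -ln(1-0.135) = -ln(0.865) = 0.145
L[3] = -ln(1-0.115) = -ln(0.885) = 0.1222
mean = (0.4479 + 1.4828 + 0.145 + 0.1222)/4 = 0.5495

0.5495


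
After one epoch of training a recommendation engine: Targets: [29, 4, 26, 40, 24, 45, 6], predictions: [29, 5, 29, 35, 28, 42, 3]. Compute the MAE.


Absolute errors: |29-29|=0, |4-5|=1, |26-29|=3, |40-35|=5, |24-28|=4, |45-42|=3, |6-3|=3
Sum = 19
MAE = 19/7 = 19/7

19/7


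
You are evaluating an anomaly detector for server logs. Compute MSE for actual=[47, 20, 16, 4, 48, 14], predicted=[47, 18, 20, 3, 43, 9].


Squared errors: (47-47)²=0, (20-18)²=4, (16-20)²=16, (4-3)²=1, (48-43)²=25, (14-9)²=25
Sum = 71
MSE = 71/6 = 71/6

71/6


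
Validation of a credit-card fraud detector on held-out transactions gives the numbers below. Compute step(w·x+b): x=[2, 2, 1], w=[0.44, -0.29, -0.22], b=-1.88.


z = (2)·(0.44) + (2)·(-0.29) + (1)·(-0.22) - 1.88
  = -1.8
step(z) = 0 (z<0)

0


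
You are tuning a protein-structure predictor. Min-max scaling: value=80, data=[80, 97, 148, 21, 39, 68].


min=21, max=148
(80-21)/(148-21) = 59/127 = 0.4646

0.4646


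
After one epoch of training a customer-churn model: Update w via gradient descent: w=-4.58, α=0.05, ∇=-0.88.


w_new = w - α·∇
= -4.58 - 0.05·-0.88
= -4.58 + 0.044
= -4.536

-4.536


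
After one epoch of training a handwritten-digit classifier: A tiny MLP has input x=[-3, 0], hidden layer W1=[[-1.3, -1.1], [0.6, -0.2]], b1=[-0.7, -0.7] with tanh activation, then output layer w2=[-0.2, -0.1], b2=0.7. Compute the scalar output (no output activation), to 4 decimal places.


z1[0] = (-1.3)·(-3) + (-1.1)·(0) - 0.7 = 3.2
z1[1] = (0.6)·(-3) + (-0.2)·(0) - 0.7 = -2.5
h = tanh(z1) = [0.9967, -0.9866]
output = (-0.2)·(0.9967) + (-0.1)·(-0.9866) + 0.7 = 0.5993

0.5993


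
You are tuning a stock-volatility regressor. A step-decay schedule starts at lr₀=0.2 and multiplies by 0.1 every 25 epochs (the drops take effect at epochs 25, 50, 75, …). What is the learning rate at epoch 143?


n_drops = ⌊143/25⌋ = 5
lr = 0.2·0.1^5 = 0.2·0.00001 = 0.000002

0.000002


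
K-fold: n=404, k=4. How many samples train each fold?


Fold size = 404/4 = 101
Training per fold = 404 - 101 = 303

303


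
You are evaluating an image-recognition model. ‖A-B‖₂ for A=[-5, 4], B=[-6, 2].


d = √((-5+ 6)² + (4-2)²)
  = √(1 + 4)
  = √5 = 2.2361

2.2361


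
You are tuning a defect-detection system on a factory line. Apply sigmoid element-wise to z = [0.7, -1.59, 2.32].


σ(0.7) = 1/(1+e^-0.7) = 0.6682
σ(-1.59) = 1/(1+e^1.59) = 0.1694
σ(2.32) = 1/(1+e^-2.32) = 0.9105
result = [0.6682, 0.1694, 0.9105]

[0.6682, 0.1694, 0.9105]


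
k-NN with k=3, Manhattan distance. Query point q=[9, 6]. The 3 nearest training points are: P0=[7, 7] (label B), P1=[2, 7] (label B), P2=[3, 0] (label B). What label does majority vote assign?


d(q,P0) = 3  (label B)
d(q,P1) = 8  (label B)
d(q,P2) = 12  (label B)
Votes: A=0, B=3
Majority → B

B


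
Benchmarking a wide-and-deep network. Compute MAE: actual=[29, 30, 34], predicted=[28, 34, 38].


Absolute errors: |29-28|=1, |30-34|=4, |34-38|=4
Sum = 9
MAE = 9/3 = 3

3


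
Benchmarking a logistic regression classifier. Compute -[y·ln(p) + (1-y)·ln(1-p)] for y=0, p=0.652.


BCE = -[y·ln(p) + (1-y)·ln(1-p)]
= -0 - 1·ln(1-0.652)
= -ln(0.348) = 1.0556

1.0556


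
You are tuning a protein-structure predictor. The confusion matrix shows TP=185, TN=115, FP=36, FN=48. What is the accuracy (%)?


Accuracy = (TP+TN)/(TP+TN+FP+FN)
= (185+115)/(384)
= 300/384 = 78.12%

78.12%


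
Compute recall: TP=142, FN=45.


Recall = TP/(TP+FN)
= 142/(142+45)
= 142/187 = 75.94%

75.94%


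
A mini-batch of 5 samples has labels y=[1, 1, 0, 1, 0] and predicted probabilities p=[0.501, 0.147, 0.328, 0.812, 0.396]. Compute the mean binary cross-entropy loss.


L[0] = -ln(0.501) = 0.6911
L[1] = -ln(0.147) = 1.9173
L[2] = -ln(1-0.328) = -ln(0.672) = 0.3975
L[3] = -ln(0.812) = 0.2083
L[4] = -ln(1-0.396) = -ln(0.604) = 0.5042
mean = (0.6911 + 1.9173 + 0.3975 + 0.2083 + 0.5042)/5 = 0.7437

0.7437


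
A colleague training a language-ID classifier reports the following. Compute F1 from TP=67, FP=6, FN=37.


Precision = 67/73 = 0.9178
Recall = 67/104 = 0.6442
F1 = 2·P·R/(P+R) = 2·TP/(2·TP+FP+FN) = 134/(134+6+37) = 134/177 = 0.7571

0.7571


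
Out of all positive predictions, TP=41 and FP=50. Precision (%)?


Precision = TP/(TP+FP)
= 41/(41+50)
= 41/91 = 45.05%

45.05%


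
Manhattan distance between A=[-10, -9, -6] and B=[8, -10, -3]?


d = |-10-8| + |-9+ 10| + |-6+ 3|
  = 18 + 1 + 3
  = 22

22


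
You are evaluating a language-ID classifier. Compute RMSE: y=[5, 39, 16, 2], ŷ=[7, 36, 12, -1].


MSE = 38/4 = 9.5
RMSE = √(38/4) = 3.0822

3.0822


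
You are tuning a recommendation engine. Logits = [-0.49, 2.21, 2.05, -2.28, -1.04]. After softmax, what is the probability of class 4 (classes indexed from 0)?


Exponentials: e^-0.49=0.6126, e^2.21=9.1157, e^2.05=7.7679, e^-2.28=0.1023, e^-1.04=0.3535
Sum = 17.952
Softmax = [0.0341, 0.5078, 0.4327, 0.0057, 0.0197]
p[4] = 0.3535/17.952 = 0.0197

0.0197


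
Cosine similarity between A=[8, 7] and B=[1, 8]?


A·B = 8·1 + 7·8 = 64
‖A‖ = √113 = 10.6301, ‖B‖ = √65 = 8.0623
cos = 64/(√113·√65) = 64/√7345 = 0.7468

0.7468


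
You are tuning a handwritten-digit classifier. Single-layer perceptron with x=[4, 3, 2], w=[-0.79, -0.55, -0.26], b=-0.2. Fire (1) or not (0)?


z = (4)·(-0.79) + (3)·(-0.55) + (2)·(-0.26) - 0.2
  = -5.53
step(z) = 0 (z<0)

0


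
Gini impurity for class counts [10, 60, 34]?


Probabilities: [10/104, 60/104, 34/104] ≈ [0.0962, 0.5769, 0.3269]
Σpᵢ² = (100 + 3600 + 1156)/104² = 4856/10816
Gini = 1 - Σpᵢ² = 1 - 4856/10816 = 0.551

0.551


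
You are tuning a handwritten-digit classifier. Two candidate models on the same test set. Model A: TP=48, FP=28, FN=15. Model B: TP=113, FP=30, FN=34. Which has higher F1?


Model A: P=48/76=0.6316, R=48/63=0.7619, F1=2PR/(P+R)=2TP/(2TP+FP+FN)=96/139=0.6906
Model B: P=113/143=0.7902, R=113/147=0.7687, F1=2PR/(P+R)=2TP/(2TP+FP+FN)=226/290=0.7793
0.6906 < 0.7793 → Model B

Model B


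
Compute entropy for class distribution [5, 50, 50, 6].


Probabilities: [5/111, 50/111, 50/111, 6/111] ≈ [0.045, 0.4505, 0.4505, 0.0541]
H = -((5/111)·log₂(5/111) + (50/111)·log₂(50/111) + (50/111)·log₂(50/111) + (6/111)·log₂(6/111))
  = 1.4655 bits

1.4655 bits


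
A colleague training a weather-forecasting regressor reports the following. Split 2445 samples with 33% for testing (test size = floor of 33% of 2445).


Test = ⌊2445·33/100⌋ = 806
Train = 2445 - 806 = 1639

Train: 1639, Test: 806


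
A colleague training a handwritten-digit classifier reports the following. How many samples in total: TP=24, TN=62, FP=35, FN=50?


Total = TP + TN + FP + FN
= 24 + 62 + 35 + 50
= 171
(Predicted positive: 59, predicted negative: 112)

171


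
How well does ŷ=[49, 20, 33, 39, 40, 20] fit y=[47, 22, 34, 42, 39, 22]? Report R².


ȳ = 34.3333
SS_res = Σ(y-ŷ)² = 23
SS_tot = Σ(y-ȳ)² = 545.33
R² = 1 - SS_res/SS_tot = 1 - 0.0422 = 0.9578

0.9578


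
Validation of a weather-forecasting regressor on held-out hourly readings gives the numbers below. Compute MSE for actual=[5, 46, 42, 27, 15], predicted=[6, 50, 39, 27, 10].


Squared errors: (5-6)²=1, (46-50)²=16, (42-39)²=9, (27-27)²=0, (15-10)²=25
Sum = 51
MSE = 51/5 = 51/5

51/5


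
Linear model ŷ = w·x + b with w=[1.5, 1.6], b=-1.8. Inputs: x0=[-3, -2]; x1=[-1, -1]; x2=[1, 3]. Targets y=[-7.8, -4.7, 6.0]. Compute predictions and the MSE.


ŷ0 = (1.5)·(-3) + (1.6)·(-2) - 1.8 = -9.5
ŷ1 = (1.5)·(-1) + (1.6)·(-1) - 1.8 = -4.9
ŷ2 = (1.5)·(1) + (1.6)·(3) - 1.8 = 4.5
errors² = [2.89, 0.04, 2.25]
MSE = 5.1800/3 = 1.7267

1.7267


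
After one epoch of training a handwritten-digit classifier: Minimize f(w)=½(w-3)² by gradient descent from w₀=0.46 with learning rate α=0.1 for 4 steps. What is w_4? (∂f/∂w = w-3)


step 1: grad = 0.46-3 = -2.54; w = 0.46 - 0.1·(-2.54) = 0.714
step 2: grad = 0.714-3 = -2.286; w = 0.714 - 0.1·(-2.286) = 0.9426
step 3: grad = 0.9426-3 = -2.0574; w = 0.9426 - 0.1·(-2.0574) = 1.14834
step 4: grad = 1.14834-3 = -1.85166; w = 1.14834 - 0.1·(-1.85166) = 1.333506

1.333506


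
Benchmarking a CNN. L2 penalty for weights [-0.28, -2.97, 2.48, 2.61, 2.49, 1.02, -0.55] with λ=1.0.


‖w‖₂² = (-0.28)² + (-2.97)² + (2.48)² + (2.61)² + (2.49)² + (1.02)² + (-0.55)²
     = 0.0784 + 8.8209 + 6.1504 + 6.8121 + 6.2001 + 1.0404 + 0.3025
     = 29.4048
λ·‖w‖₂² = 1.0·29.4048 = 29.4048

29.4048


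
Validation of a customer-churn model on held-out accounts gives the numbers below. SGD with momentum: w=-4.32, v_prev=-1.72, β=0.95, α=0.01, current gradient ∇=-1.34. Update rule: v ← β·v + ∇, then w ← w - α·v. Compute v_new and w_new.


v_new = 0.95·-1.72 - 1.34 = -1.634 - 1.34 = -2.974
w_new = -4.32 - 0.01·-2.974 = -4.32 + 0.02974 = -4.29026

v_new=-2.974, w_new=-4.29026


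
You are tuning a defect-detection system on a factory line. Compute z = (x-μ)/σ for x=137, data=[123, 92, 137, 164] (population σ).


μ = 129, σ = 25.9519
z = (137 - 129)/25.9519 = 0.3083

0.3083


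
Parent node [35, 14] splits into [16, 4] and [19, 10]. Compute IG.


Parent = [35, 14], H_parent = 0.8631
H_left = 0.7219 (n=20), H_right = 0.9294 (n=29)
H_children = (20/49)·0.7219 + (29/49)·0.9294 = 0.8447
IG = 0.8631 - 0.8447 = 0.0184

0.0184


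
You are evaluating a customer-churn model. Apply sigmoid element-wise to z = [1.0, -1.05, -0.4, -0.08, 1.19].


σ(1.0) = 1/(1+e^-1.0) = 0.7311
σ(-1.05) = 1/(1+e^1.05) = 0.2592
σ(-0.4) = 1/(1+e^0.4) = 0.4013
σ(-0.08) = 1/(1+e^0.08) = 0.48
σ(1.19) = 1/(1+e^-1.19) = 0.7667
result = [0.7311, 0.2592, 0.4013, 0.48, 0.7667]

[0.7311, 0.2592, 0.4013, 0.48, 0.7667]


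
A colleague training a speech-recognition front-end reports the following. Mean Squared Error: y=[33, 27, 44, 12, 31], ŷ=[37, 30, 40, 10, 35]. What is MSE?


Squared errors: (33-37)²=16, (27-30)²=9, (44-40)²=16, (12-10)²=4, (31-35)²=16
Sum = 61
MSE = 61/5 = 61/5

61/5


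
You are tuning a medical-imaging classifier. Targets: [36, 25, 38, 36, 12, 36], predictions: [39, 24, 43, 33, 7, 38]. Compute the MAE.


Absolute errors: |36-39|=3, |25-24|=1, |38-43|=5, |36-33|=3, |12-7|=5, |36-38|=2
Sum = 19
MAE = 19/6 = 19/6

19/6


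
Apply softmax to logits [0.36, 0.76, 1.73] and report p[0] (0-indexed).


Exponentials: e^0.36=1.4333, e^0.76=2.1383, e^1.73=5.6407
Sum = 9.2123
Softmax = [0.1556, 0.2321, 0.6123]
p[0] = 1.4333/9.2123 = 0.1556

0.1556


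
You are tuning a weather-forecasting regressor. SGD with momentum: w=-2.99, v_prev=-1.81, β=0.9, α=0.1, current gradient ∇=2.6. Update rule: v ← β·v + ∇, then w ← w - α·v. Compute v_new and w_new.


v_new = 0.9·-1.81 + 2.6 = -1.629 + 2.6 = 0.971
w_new = -2.99 - 0.1·0.971 = -2.99 - 0.0971 = -3.0871

v_new=0.971, w_new=-3.0871


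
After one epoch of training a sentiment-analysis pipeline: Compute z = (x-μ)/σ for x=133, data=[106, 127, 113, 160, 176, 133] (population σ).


μ = 135.8333, σ = 24.8154
z = (133 - 135.8333)/24.8154 = -0.1142

-0.1142


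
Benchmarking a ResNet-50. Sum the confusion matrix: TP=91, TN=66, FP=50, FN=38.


Total = TP + TN + FP + FN
= 91 + 66 + 50 + 38
= 245
(Predicted positive: 141, predicted negative: 104)

245


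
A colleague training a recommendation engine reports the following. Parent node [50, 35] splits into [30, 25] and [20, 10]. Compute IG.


Parent = [50, 35], H_parent = 0.9774
H_left = 0.994 (n=55), H_right = 0.9183 (n=30)
H_children = (55/85)·0.994 + (30/85)·0.9183 = 0.9673
IG = 0.9774 - 0.9673 = 0.0101

0.0101


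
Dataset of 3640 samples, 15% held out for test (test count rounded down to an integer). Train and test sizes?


Test = ⌊3640·15/100⌋ = 546
Train = 3640 - 546 = 3094

Train: 3094, Test: 546


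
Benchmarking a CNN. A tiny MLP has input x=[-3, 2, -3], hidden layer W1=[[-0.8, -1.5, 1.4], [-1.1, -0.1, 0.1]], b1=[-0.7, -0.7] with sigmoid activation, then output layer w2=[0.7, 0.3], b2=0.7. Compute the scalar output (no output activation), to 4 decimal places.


z1[0] = (-0.8)·(-3) + (-1.5)·(2) + (1.4)·(-3) - 0.7 = -5.5
z1[1] = (-1.1)·(-3) + (-0.1)·(2) + (0.1)·(-3) - 0.7 = 2.1
h = sigmoid(z1) = [0.0041, 0.8909]
output = (0.7)·(0.0041) + (0.3)·(0.8909) + 0.7 = 0.9701

0.9701


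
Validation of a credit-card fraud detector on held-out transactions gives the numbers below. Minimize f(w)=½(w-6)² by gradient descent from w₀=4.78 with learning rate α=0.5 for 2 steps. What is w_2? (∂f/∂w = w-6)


step 1: grad = 4.78-6 = -1.22; w = 4.78 - 0.5·(-1.22) = 5.39
step 2: grad = 5.39-6 = -0.61; w = 5.39 - 0.5·(-0.61) = 5.695

5.695


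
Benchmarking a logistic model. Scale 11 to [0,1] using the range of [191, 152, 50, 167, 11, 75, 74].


min=11, max=191
(11-11)/(191-11) = 0/180 = 0.0

0.0


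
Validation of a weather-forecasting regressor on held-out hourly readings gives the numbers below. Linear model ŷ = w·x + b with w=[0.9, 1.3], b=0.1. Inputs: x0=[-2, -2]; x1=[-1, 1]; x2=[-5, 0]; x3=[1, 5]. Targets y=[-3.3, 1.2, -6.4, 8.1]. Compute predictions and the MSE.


ŷ0 = (0.9)·(-2) + (1.3)·(-2) + 0.1 = -4.3
ŷ1 = (0.9)·(-1) + (1.3)·(1) + 0.1 = 0.5
ŷ2 = (0.9)·(-5) + (1.3)·(0) + 0.1 = -4.4
ŷ3 = (0.9)·(1) + (1.3)·(5) + 0.1 = 7.5
errors² = [1.0, 0.49, 4.0, 0.36]
MSE = 5.8500/4 = 1.4625

1.4625


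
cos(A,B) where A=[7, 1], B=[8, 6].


A·B = 7·8 + 1·6 = 62
‖A‖ = √50 = 7.0711, ‖B‖ = √100 = 10
cos = 62/(√50·√100) = 62/√5000 = 0.8768

0.8768


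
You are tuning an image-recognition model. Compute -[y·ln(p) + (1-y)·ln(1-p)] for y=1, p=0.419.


BCE = -[y·ln(p) + (1-y)·ln(1-p)]
= -1·ln(0.419) - 0
= -ln(0.419) = 0.8699

0.8699


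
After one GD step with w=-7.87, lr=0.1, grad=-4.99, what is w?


w_new = w - α·∇
= -7.87 - 0.1·-4.99
= -7.87 + 0.499
= -7.371

-7.371


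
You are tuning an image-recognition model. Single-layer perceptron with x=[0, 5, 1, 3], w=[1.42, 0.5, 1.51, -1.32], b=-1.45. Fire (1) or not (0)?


z = (0)·(1.42) + (5)·(0.5) + (1)·(1.51) + (3)·(-1.32) - 1.45
  = -1.4
step(z) = 0 (z<0)

0


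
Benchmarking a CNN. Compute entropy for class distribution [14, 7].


Probabilities: [14/21, 7/21] ≈ [0.6667, 0.3333]
H = -((14/21)·log₂(14/21) + (7/21)·log₂(7/21))
  = 0.9183 bits

0.9183 bits


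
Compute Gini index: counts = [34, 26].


Probabilities: [34/60, 26/60] ≈ [0.5667, 0.4333]
Σpᵢ² = (1156 + 676)/60² = 1832/3600
Gini = 1 - Σpᵢ² = 1 - 1832/3600 = 0.4911

0.4911


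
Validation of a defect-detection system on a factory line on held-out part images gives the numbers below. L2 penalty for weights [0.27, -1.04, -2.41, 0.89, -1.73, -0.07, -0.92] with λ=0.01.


‖w‖₂² = (0.27)² + (-1.04)² + (-2.41)² + (0.89)² + (-1.73)² + (-0.07)² + (-0.92)²
     = 0.0729 + 1.0816 + 5.8081 + 0.7921 + 2.9929 + 0.0049 + 0.8464
     = 11.5989
λ·‖w‖₂² = 0.01·11.5989 = 0.115989

0.115989


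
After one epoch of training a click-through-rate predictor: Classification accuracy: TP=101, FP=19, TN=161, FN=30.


Accuracy = (TP+TN)/(TP+TN+FP+FN)
= (101+161)/(311)
= 262/311 = 84.24%

84.24%


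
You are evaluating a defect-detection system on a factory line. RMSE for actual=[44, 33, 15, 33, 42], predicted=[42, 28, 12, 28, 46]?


MSE = 79/5 = 15.8
RMSE = √(79/5) = 3.9749

3.9749


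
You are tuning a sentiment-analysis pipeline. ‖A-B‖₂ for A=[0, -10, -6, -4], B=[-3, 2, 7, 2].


d = √((0+ 3)² + (-10-2)² + (-6-7)² + (-4-2)²)
  = √(9 + 144 + 169 + 36)
  = √358 = 18.9209

18.9209


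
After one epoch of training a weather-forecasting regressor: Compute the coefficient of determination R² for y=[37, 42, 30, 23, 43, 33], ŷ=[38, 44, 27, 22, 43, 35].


ȳ = 34.6667
SS_res = Σ(y-ŷ)² = 19
SS_tot = Σ(y-ȳ)² = 289.33
R² = 1 - SS_res/SS_tot = 1 - 0.0657 = 0.9343

0.9343


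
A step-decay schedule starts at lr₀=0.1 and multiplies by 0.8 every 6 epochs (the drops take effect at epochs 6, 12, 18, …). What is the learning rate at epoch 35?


n_drops = ⌊35/6⌋ = 5
lr = 0.1·0.8^5 = 0.1·0.32768 = 0.032768

0.032768


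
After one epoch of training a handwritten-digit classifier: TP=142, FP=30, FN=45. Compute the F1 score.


Precision = 142/172 = 0.8256
Recall = 142/187 = 0.7594
F1 = 2·P·R/(P+R) = 2·TP/(2·TP+FP+FN) = 284/(284+30+45) = 284/359 = 0.7911

0.7911


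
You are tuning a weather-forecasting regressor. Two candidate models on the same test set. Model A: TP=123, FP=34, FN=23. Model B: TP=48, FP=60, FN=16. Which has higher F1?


Model A: P=123/157=0.7834, R=123/146=0.8425, F1=2PR/(P+R)=2TP/(2TP+FP+FN)=246/303=0.8119
Model B: P=48/108=0.4444, R=48/64=0.75, F1=2PR/(P+R)=2TP/(2TP+FP+FN)=96/172=0.5581
0.8119 > 0.5581 → Model A

Model A


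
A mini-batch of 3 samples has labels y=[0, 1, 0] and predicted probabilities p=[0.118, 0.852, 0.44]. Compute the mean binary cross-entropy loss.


L[0] = -ln(1-0.118) = -ln(0.882) = 0.1256
L[1] = -ln(0.852) = 0.1602
L[2] = -ln(1-0.44) = -ln(0.56) = 0.5798
mean = (0.1256 + 0.1602 + 0.5798)/3 = 0.2885

0.2885


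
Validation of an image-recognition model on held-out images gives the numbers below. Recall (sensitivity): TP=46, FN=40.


Recall = TP/(TP+FN)
= 46/(46+40)
= 46/86 = 53.49%

53.49%


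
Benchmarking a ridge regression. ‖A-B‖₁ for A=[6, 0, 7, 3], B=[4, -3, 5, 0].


d = |6-4| + |0+ 3| + |7-5| + |3-0|
  = 2 + 3 + 2 + 3
  = 10

10


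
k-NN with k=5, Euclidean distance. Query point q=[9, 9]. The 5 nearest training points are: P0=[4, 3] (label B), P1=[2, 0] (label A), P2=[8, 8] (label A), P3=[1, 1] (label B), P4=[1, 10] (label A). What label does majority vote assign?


d(q,P0) = 7.8102  (label B)
d(q,P1) = 11.4018  (label A)
d(q,P2) = 1.4142  (label A)
d(q,P3) = 11.3137  (label B)
d(q,P4) = 8.0623  (label A)
Votes: A=3, B=2
Majority → A

A


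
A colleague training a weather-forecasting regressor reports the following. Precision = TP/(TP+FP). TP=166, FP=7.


Precision = TP/(TP+FP)
= 166/(166+7)
= 166/173 = 95.95%

95.95%


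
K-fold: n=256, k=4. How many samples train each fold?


Fold size = 256/4 = 64
Training per fold = 256 - 64 = 192

192


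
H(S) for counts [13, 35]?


Probabilities: [13/48, 35/48] ≈ [0.2708, 0.7292]
H = -((13/48)·log₂(13/48) + (35/48)·log₂(35/48))
  = 0.8427 bits

0.8427 bits


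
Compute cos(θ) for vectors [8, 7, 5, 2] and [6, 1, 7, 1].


A·B = 8·6 + 7·1 + 5·7 + 2·1 = 92
‖A‖ = √142 = 11.9164, ‖B‖ = √87 = 9.3274
cos = 92/(√142·√87) = 92/√12354 = 0.8277

0.8277


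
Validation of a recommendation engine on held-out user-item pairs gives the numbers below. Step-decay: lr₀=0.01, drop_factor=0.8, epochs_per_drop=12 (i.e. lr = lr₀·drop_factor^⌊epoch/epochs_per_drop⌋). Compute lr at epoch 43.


n_drops = ⌊43/12⌋ = 3
lr = 0.01·0.8^3 = 0.01·0.512 = 0.00512

0.00512


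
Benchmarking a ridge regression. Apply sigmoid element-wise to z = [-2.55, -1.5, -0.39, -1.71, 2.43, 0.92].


σ(-2.55) = 1/(1+e^2.55) = 0.0724
σ(-1.5) = 1/(1+e^1.5) = 0.1824
σ(-0.39) = 1/(1+e^0.39) = 0.4037
σ(-1.71) = 1/(1+e^1.71) = 0.1532
σ(2.43) = 1/(1+e^-2.43) = 0.9191
σ(0.92) = 1/(1+e^-0.92) = 0.715
result = [0.0724, 0.1824, 0.4037, 0.1532, 0.9191, 0.715]

[0.0724, 0.1824, 0.4037, 0.1532, 0.9191, 0.715]


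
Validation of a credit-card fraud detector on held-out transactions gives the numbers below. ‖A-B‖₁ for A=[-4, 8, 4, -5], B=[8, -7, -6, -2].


d = |-4-8| + |8+ 7| + |4+ 6| + |-5+ 2|
  = 12 + 15 + 10 + 3
  = 40

40


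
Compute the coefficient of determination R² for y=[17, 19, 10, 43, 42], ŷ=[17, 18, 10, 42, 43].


ȳ = 26.2
SS_res = Σ(y-ŷ)² = 3
SS_tot = Σ(y-ȳ)² = 930.8
R² = 1 - SS_res/SS_tot = 1 - 0.0032 = 0.9968

0.9968


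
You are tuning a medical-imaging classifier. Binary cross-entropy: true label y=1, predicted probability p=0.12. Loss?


BCE = -[y·ln(p) + (1-y)·ln(1-p)]
= -1·ln(0.12) - 0
= -ln(0.12) = 2.1203

2.1203


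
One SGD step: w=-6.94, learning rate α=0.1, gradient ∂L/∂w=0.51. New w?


w_new = w - α·∇
= -6.94 - 0.1·0.51
= -6.94 - 0.051
= -6.991

-6.991


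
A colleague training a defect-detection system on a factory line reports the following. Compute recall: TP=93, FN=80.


Recall = TP/(TP+FN)
= 93/(93+80)
= 93/173 = 53.76%

53.76%


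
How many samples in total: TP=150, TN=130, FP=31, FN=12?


Total = TP + TN + FP + FN
= 150 + 130 + 31 + 12
= 323
(Predicted positive: 181, predicted negative: 142)

323


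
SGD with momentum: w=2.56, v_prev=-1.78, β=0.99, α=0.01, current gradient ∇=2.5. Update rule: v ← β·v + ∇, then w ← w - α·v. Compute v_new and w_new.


v_new = 0.99·-1.78 + 2.5 = -1.7622 + 2.5 = 0.7378
w_new = 2.56 - 0.01·0.7378 = 2.56 - 0.007378 = 2.552622

v_new=0.7378, w_new=2.552622


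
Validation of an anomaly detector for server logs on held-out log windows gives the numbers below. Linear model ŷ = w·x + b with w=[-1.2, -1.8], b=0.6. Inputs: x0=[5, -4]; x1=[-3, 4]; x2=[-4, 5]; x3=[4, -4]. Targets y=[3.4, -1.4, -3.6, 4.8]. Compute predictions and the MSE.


ŷ0 = (-1.2)·(5) + (-1.8)·(-4) + 0.6 = 1.8
ŷ1 = (-1.2)·(-3) + (-1.8)·(4) + 0.6 = -3.0
ŷ2 = (-1.2)·(-4) + (-1.8)·(5) + 0.6 = -3.6
ŷ3 = (-1.2)·(4) + (-1.8)·(-4) + 0.6 = 3.0
errors² = [2.56, 2.56, 0.0, 3.24]
MSE = 8.3600/4 = 2.09

2.09


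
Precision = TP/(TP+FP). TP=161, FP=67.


Precision = TP/(TP+FP)
= 161/(161+67)
= 161/228 = 70.61%

70.61%


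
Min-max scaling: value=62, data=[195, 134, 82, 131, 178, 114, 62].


min=62, max=195
(62-62)/(195-62) = 0/133 = 0.0

0.0


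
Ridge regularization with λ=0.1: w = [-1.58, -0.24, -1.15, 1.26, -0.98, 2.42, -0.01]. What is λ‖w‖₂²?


‖w‖₂² = (-1.58)² + (-0.24)² + (-1.15)² + (1.26)² + (-0.98)² + (2.42)² + (-0.01)²
     = 2.4964 + 0.0576 + 1.3225 + 1.5876 + 0.9604 + 5.8564 + 0.0001
     = 12.281
λ·‖w‖₂² = 0.1·12.281 = 1.2281

1.2281


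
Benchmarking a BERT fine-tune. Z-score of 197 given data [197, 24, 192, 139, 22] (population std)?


μ = 114.8, σ = 77.6644
z = (197 - 114.8)/77.6644 = 1.0584

1.0584


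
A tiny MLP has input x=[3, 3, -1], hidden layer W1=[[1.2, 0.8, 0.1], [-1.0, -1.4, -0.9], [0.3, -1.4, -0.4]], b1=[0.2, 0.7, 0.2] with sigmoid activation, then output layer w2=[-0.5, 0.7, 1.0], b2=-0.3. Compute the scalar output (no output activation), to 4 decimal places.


z1[0] = (1.2)·(3) + (0.8)·(3) + (0.1)·(-1) + 0.2 = 6.1
z1[1] = (-1.0)·(3) + (-1.4)·(3) + (-0.9)·(-1) + 0.7 = -5.6
z1[2] = (0.3)·(3) + (-1.4)·(3) + (-0.4)·(-1) + 0.2 = -2.7
h = sigmoid(z1) = [0.9978, 0.0037, 0.063]
output = (-0.5)·(0.9978) + (0.7)·(0.0037) + (1.0)·(0.063) - 0.3 = -0.7333

-0.7333
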